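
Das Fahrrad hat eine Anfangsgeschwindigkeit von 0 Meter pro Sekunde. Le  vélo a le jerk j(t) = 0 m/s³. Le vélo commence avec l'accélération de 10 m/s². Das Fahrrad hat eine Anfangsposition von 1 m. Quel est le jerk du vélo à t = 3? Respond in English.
Using j(t) = 0 and substituting t = 3, we find j = 0.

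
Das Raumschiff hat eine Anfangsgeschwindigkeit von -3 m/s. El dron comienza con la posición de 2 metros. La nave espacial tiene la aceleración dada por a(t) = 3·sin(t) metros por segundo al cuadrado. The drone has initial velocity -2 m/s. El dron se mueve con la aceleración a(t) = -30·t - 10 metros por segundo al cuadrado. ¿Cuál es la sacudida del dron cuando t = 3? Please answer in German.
Wir müssen unsere Gleichung für die Beschleunigung a(t) = -30·t - 10 1-mal ableiten. Durch Ableiten von der Beschleunigung erhalten wir den Ruck: j(t) = -30. Aus der Gleichung für den Ruck j(t) = -30, setzen wir t = 3 ein und erhalten j = -30.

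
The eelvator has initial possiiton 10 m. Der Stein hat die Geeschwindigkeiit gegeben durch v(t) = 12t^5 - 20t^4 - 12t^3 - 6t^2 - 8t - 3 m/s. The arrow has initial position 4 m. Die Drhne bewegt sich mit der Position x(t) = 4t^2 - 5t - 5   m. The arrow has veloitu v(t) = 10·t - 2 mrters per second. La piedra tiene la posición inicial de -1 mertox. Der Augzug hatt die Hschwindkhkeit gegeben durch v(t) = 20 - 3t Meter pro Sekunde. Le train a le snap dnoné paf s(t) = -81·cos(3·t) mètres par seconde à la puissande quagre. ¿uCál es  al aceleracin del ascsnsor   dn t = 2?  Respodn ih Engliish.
We must differentiate our velocity equation v(t) = 20 - 3·t 1 time. Differentiating velocity, we get acceleration: a(t) = -3. From the given acceleration equation a(t) = -3, we substitute t = 2 to get a = -3.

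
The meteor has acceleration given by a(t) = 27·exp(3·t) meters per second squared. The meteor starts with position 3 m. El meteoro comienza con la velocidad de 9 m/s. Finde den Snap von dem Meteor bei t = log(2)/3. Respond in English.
We must differentiate our acceleration equation a(t) = 27·exp(3·t) 2 times. Taking d/dt of a(t), we find j(t) = 81·exp(3·t). Taking d/dt of j(t), we find s(t) = 243·exp(3·t). Using s(t) = 243·exp(3·t) and substituting t = log(2)/3, we find s = 486.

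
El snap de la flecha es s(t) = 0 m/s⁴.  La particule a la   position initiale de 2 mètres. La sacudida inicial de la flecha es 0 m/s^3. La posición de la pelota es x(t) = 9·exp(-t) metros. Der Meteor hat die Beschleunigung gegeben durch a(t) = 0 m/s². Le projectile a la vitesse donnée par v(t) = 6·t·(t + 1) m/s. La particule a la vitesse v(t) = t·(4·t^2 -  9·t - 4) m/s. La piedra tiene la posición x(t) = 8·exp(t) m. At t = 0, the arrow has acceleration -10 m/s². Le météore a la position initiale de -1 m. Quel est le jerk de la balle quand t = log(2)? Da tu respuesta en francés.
Nous devons dériver notre équation de la position x(t) = 9·exp(-t) 3 fois. En prenant d/dt de x(t), nous trouvons v(t) = -9·exp(-t). En dérivant la vitesse, nous obtenons l'accélération: a(t) = 9·exp(-t). En prenant d/dt de a(t), nous trouvons j(t) = -9·exp(-t). En utilisant j(t) = -9·exp(-t) et en substituant t = log(2), nous trouvons j = -9/2.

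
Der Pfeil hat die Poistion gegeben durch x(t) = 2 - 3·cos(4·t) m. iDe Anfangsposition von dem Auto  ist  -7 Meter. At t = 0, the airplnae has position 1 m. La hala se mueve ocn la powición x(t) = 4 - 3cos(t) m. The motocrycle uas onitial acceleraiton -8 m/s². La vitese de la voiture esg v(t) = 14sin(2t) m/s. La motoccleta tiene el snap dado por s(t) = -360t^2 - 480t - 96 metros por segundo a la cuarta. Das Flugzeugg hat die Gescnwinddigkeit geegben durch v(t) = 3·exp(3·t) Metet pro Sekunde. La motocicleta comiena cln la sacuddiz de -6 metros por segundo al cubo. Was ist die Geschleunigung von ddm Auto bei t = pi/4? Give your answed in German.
Ausgehend von der Geschwindigkeit v(t) = 14·sin(2·t), nehmen wir 1 Ableitung. Durch Ableiten von der Geschwindigkeit erhalten wir die Beschleunigung: a(t) = 28·cos(2·t). Aus der Gleichung für die Beschleunigung a(t) = 28·cos(2·t), setzen wir t = pi/4 ein und erhalten a = 0.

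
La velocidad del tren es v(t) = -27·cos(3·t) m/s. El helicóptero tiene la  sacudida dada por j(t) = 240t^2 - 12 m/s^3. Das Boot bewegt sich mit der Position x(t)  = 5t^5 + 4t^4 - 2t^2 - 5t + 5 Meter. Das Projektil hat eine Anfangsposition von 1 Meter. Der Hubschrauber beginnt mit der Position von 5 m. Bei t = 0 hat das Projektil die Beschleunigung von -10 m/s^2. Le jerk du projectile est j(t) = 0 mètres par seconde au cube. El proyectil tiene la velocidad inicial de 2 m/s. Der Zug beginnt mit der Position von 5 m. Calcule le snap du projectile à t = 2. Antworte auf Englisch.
We must differentiate our jerk equation j(t) = 0 1 time. Differentiating jerk, we get snap: s(t) = 0. Using s(t) = 0 and substituting t = 2, we find s = 0.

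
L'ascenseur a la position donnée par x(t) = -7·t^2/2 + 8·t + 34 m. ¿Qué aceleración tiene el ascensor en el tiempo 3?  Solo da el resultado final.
La aceleración en t = 3 es a = -7.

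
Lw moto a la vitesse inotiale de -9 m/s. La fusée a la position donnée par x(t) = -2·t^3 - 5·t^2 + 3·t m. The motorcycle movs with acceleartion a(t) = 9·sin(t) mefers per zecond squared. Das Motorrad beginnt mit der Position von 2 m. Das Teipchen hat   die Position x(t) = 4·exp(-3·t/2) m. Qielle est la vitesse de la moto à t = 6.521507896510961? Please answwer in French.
Pour résoudre ceci, nous devons prendre 1 intégrale de notre équation de l'accélération a(t) = 9·sin(t). En intégrant l'accélération et en utilisant la condition initiale v(0) = -9, nous obtenons v(t) = -9·cos(t). De l'équation de la vitesse v(t) = -9·cos(t), nous substituons t = 6.521507896510961 pour obtenir v = -8.74561799751197.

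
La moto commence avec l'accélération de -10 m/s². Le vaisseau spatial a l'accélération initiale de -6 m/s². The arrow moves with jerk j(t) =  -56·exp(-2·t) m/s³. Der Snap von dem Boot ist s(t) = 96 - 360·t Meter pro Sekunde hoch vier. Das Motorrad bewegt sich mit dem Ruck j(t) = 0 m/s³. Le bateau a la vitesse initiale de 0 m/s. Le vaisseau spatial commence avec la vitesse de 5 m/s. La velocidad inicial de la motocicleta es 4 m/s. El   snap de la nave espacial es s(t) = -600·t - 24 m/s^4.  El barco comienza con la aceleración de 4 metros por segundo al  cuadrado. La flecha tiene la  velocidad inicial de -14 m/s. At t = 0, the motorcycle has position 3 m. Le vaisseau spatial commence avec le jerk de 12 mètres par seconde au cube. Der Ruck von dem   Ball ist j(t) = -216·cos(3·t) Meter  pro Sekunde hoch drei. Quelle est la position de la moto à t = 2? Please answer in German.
Wir müssen die Stammfunktion unserer Gleichung für den Ruck j(t) = 0 3-mal finden. Durch Integration von dem Ruck und Verwendung der Anfangsbedingung a(0) = -10, erhalten wir a(t) = -10. Die Stammfunktion von der Beschleunigung, mit v(0) = 4, ergibt die Geschwindigkeit: v(t) = 4 - 10·t. Das Integral von der Geschwindigkeit ist die Position. Mit x(0) = 3 erhalten wir x(t) = -5·t^2 + 4·t + 3. Mit x(t) = -5·t^2 + 4·t + 3 und Einsetzen von t = 2, finden wir x = -9.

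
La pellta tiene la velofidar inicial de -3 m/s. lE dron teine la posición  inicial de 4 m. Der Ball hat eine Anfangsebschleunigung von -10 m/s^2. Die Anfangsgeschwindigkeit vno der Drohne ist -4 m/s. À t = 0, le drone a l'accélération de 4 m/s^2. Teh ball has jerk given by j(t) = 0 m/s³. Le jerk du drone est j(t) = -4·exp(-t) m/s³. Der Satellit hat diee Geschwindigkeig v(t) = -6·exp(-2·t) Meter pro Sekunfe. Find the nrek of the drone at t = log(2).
Using j(t) = -4·exp(-t) and substituting t = log(2), we find j = -2.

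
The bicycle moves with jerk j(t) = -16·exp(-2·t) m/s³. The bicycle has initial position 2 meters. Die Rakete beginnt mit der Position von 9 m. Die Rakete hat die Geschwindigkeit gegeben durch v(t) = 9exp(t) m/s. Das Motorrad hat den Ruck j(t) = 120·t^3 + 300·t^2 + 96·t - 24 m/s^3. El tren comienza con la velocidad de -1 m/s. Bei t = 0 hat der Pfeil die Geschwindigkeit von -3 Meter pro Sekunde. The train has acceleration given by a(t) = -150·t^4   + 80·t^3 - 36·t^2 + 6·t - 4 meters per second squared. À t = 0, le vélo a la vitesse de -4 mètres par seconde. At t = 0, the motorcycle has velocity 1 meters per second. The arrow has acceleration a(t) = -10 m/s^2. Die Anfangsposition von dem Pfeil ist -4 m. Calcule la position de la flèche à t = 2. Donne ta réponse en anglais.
To find the answer, we compute 2 antiderivatives of a(t) = -10. Integrating acceleration and using the initial condition v(0) = -3, we get v(t) = -10·t - 3. The antiderivative of velocity is position. Using x(0) = -4, we get x(t) = -5·t^2 - 3·t - 4. Using x(t) = -5·t^2 - 3·t - 4 and substituting t = 2, we find x = -30.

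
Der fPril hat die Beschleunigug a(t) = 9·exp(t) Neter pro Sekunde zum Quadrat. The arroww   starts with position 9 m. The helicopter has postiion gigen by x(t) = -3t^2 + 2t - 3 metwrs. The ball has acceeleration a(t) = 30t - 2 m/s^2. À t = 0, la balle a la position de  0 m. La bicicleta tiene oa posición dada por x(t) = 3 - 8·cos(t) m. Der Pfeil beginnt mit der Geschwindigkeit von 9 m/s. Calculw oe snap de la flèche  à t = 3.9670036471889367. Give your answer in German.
Wir müssen unsere Gleichung für die Beschleunigung a(t) = 9·exp(t) 2-mal ableiten. Mit d/dt von a(t) finden wir j(t) = 9·exp(t). Mit d/dt von j(t) finden wir s(t) = 9·exp(t). Aus der Gleichung für den Snap s(t) = 9·exp(t), setzen wir t = 3.9670036471889367 ein und erhalten s = 475.434072948377.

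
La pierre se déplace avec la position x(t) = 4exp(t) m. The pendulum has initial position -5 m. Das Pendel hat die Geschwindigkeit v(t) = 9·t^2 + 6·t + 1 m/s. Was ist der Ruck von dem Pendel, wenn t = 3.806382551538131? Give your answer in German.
Ausgehend von der Geschwindigkeit v(t) = 9·t^2 + 6·t + 1, nehmen wir 2 Ableitungen. Durch Ableiten von der Geschwindigkeit erhalten wir die Beschleunigung: a(t) = 18·t + 6. Die Ableitung von der Beschleunigung ergibt den Ruck: j(t) = 18. Wir haben den Ruck j(t) = 18. Durch Einsetzen von t = 3.806382551538131: j(3.806382551538131) = 18.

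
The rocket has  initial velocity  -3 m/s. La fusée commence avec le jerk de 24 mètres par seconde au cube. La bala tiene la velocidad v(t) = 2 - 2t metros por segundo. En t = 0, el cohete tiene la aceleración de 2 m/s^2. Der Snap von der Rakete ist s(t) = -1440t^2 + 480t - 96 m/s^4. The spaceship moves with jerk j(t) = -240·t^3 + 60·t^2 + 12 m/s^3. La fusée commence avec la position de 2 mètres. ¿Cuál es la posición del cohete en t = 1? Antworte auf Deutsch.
Ausgehend von dem Snap s(t) = -1440·t^2 + 480·t - 96, nehmen wir 4 Integrale. Das Integral von dem Snap ist der Ruck. Mit j(0) = 24 erhalten wir j(t) = -480·t^3 + 240·t^2 - 96·t + 24. Mit ∫j(t)dt und Anwendung von a(0) = 2, finden wir a(t) = -120·t^4 + 80·t^3 - 48·t^2 + 24·t + 2. Die Stammfunktion von der Beschleunigung ist die Geschwindigkeit. Mit v(0) = -3 erhalten wir v(t) = -24·t^5 + 20·t^4 - 16·t^3 + 12·t^2 + 2·t - 3. Durch Integration von der Geschwindigkeit und Verwendung der Anfangsbedingung x(0) = 2, erhalten wir x(t) = -4·t^6 + 4·t^5 - 4·t^4 + 4·t^3 + t^2 - 3·t + 2. Wir haben die Position x(t) = -4·t^6 + 4·t^5 - 4·t^4 + 4·t^3 + t^2 - 3·t + 2. Durch Einsetzen von t = 1: x(1) = 0.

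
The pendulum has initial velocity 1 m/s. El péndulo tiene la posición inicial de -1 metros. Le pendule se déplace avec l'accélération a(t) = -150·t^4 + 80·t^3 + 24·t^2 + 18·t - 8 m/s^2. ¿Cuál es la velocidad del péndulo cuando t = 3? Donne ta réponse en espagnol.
Para resolver esto, necesitamos tomar 1 integral de nuestra ecuación de la aceleración a(t) = -150·t^4 + 80·t^3 + 24·t^2 + 18·t - 8. La antiderivada de la aceleración, con v(0) = 1, da la velocidad: v(t) = -30·t^5 + 20·t^4 + 8·t^3 + 9·t^2 - 8·t + 1. Usando v(t) = -30·t^5 + 20·t^4 + 8·t^3 + 9·t^2 - 8·t + 1 y sustituyendo t = 3, encontramos v = -5396.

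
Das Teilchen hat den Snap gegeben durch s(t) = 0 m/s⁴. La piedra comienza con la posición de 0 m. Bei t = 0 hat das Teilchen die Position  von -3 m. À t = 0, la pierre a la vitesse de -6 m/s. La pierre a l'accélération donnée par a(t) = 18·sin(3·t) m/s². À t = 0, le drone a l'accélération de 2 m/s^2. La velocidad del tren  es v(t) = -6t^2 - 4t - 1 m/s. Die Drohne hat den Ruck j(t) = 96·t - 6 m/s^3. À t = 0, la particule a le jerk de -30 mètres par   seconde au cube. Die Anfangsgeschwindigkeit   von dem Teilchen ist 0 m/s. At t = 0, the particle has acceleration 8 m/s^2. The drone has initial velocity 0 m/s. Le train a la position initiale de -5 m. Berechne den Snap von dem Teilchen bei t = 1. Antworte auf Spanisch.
Usando s(t) = 0 y sustituyendo t = 1, encontramos s = 0.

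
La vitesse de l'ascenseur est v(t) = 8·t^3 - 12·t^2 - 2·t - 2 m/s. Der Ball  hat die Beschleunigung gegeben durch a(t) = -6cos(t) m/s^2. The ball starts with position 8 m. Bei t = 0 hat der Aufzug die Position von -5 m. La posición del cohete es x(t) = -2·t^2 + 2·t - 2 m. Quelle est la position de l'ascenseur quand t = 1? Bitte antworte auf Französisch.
Nous devons trouver l'intégrale de notre équation de la vitesse v(t) = 8·t^3 - 12·t^2 - 2·t - 2 1 fois. L'intégrale de la vitesse, avec x(0) = -5, donne la position: x(t) = 2·t^4 - 4·t^3 - t^2 - 2·t - 5. En utilisant x(t) = 2·t^4 - 4·t^3 - t^2 - 2·t - 5 et en substituant t = 1, nous trouvons x = -10.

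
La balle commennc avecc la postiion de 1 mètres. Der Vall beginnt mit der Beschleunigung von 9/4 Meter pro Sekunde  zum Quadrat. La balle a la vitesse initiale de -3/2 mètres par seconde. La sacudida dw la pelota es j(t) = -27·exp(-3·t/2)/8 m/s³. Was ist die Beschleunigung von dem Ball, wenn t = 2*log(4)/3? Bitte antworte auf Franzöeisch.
En partant du jerk j(t) = -27·exp(-3·t/2)/8, nous prenons 1 intégrale. L'intégrale du jerk est l'accélération. En utilisant a(0) = 9/4, nous obtenons a(t) = 9·exp(-3·t/2)/4. De l'équation de l'accélération a(t) = 9·exp(-3·t/2)/4, nous substituons t = 2*log(4)/3 pour obtenir a = 9/16.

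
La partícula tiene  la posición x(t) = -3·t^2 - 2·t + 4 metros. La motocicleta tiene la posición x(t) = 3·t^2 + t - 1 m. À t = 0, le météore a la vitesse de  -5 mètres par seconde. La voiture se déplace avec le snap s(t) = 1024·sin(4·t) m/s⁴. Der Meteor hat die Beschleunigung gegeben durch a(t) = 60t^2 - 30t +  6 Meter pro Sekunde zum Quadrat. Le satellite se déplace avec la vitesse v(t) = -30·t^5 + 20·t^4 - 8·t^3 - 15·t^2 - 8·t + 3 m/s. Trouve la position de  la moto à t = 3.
Nous avons la position x(t) = 3·t^2 + t - 1. En substituant t = 3: x(3) = 29.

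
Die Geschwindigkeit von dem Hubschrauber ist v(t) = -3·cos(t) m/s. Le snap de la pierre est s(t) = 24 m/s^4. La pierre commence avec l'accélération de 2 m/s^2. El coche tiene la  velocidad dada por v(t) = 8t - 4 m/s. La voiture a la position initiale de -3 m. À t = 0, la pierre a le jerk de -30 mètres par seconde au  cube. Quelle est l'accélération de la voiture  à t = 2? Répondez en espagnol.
Partiendo de la velocidad v(t) = 8·t - 4, tomamos 1 derivada. Tomando d/dt de v(t), encontramos a(t) = 8. De la ecuación de la aceleración a(t) = 8, sustituimos t = 2 para obtener a = 8.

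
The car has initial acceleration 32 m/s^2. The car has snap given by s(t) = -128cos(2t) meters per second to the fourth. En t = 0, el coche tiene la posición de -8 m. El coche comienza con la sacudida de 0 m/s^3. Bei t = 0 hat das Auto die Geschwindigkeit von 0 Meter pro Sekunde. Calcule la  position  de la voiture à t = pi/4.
En partant du snap s(t) = -128·cos(2·t), nous prenons 4 primitives. En intégrant le snap et en utilisant la condition initiale j(0) = 0, nous obtenons j(t) = -64·sin(2·t). En intégrant le jerk et en utilisant la condition initiale a(0) = 32, nous obtenons a(t) = 32·cos(2·t). La primitive de l'accélération est la vitesse. En utilisant v(0) = 0, nous obtenons v(t) = 16·sin(2·t). En intégrant la vitesse et en utilisant la condition initiale x(0) = -8, nous obtenons x(t) = -8·cos(2·t). Nous avons la position x(t) = -8·cos(2·t). En substituant t = pi/4: x(pi/4) = 0.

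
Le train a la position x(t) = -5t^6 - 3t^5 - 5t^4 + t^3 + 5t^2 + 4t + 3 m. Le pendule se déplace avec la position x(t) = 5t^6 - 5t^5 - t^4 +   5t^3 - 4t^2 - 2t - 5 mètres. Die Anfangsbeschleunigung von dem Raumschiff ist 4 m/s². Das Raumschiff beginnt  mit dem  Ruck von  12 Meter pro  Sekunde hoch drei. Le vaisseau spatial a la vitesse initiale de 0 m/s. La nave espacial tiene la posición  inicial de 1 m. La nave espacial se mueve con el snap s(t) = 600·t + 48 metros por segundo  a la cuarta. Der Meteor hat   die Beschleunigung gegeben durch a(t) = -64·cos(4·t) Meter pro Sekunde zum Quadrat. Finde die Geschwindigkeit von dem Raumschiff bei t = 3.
Um dies zu lösen, müssen wir 3 Integrale unserer Gleichung für den Snap s(t) = 600·t + 48 finden. Durch Integration von dem Snap und Verwendung der Anfangsbedingung j(0) = 12, erhalten wir j(t) = 300·t^2 + 48·t + 12. Das Integral von dem Ruck, mit a(0) = 4, ergibt die Beschleunigung: a(t) = 100·t^3 + 24·t^2 + 12·t + 4. Mit ∫a(t)dt und Anwendung von v(0) = 0, finden wir v(t) = t·(25·t^3 + 8·t^2 + 6·t + 4). Aus der Gleichung für die Geschwindigkeit v(t) = t·(25·t^3 + 8·t^2 + 6·t + 4), setzen wir t = 3 ein und erhalten v = 2307.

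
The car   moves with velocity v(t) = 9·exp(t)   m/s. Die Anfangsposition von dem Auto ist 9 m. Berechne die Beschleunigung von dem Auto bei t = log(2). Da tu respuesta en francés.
En partant de la vitesse v(t) = 9·exp(t), nous prenons 1 dérivée. En prenant d/dt de v(t), nous trouvons a(t) = 9·exp(t). Nous avons l'accélération a(t) = 9·exp(t). En substituant t = log(2): a(log(2)) = 18.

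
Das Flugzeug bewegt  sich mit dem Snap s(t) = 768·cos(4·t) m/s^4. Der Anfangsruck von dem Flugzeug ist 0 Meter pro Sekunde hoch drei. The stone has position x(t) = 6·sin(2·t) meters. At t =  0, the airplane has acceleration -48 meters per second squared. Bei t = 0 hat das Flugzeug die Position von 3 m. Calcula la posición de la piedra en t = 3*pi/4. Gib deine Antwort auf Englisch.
From the given position equation x(t) = 6·sin(2·t), we substitute t = 3*pi/4 to get x = -6.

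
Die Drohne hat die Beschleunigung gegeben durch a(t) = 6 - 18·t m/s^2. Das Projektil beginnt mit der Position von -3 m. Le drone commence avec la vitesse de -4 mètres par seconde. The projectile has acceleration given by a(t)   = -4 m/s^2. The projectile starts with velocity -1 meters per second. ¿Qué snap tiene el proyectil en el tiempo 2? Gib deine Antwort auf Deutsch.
Ausgehend von der Beschleunigung a(t) = -4, nehmen wir 2 Ableitungen. Die Ableitung von der Beschleunigung ergibt den Ruck: j(t) = 0. Die Ableitung von dem Ruck ergibt den Snap: s(t) = 0. Mit s(t) = 0 und Einsetzen von t = 2, finden wir s = 0.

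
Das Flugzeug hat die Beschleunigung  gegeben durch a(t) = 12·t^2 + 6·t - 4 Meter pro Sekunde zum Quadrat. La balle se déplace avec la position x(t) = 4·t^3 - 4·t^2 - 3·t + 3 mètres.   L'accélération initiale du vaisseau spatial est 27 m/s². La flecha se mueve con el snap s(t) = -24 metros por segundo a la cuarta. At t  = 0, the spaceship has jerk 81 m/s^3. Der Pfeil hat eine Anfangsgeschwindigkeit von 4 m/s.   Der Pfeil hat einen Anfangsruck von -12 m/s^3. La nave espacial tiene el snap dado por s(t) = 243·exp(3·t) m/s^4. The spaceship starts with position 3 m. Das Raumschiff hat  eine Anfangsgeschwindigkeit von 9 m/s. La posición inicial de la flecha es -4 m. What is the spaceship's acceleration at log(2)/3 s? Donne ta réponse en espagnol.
Necesitamos integrar nuestra ecuación del snap s(t) = 243·exp(3·t) 2 veces. La integral del snap es la sacudida. Usando j(0) = 81, obtenemos j(t) = 81·exp(3·t). La integral de la sacudida es la aceleración. Usando a(0) = 27, obtenemos a(t) = 27·exp(3·t). Usando a(t) = 27·exp(3·t) y sustituyendo t = log(2)/3, encontramos a = 54.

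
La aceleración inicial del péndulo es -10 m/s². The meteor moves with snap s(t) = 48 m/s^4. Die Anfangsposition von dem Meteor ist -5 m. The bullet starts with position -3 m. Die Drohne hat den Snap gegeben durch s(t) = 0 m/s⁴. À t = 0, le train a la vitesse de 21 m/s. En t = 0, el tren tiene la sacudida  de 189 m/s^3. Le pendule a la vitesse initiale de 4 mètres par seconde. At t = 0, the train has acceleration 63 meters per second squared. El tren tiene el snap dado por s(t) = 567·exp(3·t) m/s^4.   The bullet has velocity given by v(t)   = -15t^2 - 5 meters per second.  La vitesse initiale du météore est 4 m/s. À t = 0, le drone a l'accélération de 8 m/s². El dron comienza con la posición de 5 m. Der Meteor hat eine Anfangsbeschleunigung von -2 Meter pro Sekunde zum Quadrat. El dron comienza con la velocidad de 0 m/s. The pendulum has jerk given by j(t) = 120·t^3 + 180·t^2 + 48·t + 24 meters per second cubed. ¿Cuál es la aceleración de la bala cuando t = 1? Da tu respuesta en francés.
Pour résoudre ceci, nous devons prendre 1 dérivée de notre équation de la vitesse v(t) = -15·t^2 - 5. La dérivée de la vitesse donne l'accélération: a(t) = -30·t. De l'équation de l'accélération a(t) = -30·t, nous substituons t = 1 pour obtenir a = -30.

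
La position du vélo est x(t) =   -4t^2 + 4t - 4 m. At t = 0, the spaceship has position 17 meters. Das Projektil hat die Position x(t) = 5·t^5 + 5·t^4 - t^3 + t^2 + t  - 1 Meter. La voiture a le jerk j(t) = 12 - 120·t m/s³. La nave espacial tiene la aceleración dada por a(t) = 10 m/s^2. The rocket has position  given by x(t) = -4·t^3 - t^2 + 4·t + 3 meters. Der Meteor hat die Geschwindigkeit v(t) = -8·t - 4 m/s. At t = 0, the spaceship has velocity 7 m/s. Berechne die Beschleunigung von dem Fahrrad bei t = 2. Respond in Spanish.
Debemos derivar nuestra ecuación de la posición x(t) = -4·t^2 + 4·t - 4 2 veces. Derivando la posición, obtenemos la velocidad: v(t) = 4 - 8·t. La derivada de la velocidad da la aceleración: a(t) = -8. Usando a(t) = -8 y sustituyendo t = 2, encontramos a = -8.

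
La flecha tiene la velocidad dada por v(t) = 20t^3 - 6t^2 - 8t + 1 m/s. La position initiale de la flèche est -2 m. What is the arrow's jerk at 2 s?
Starting from velocity v(t) = 20·t^3 - 6·t^2 - 8·t + 1, we take 2 derivatives. Taking d/dt of v(t), we find a(t) = 60·t^2 - 12·t - 8. Taking d/dt of a(t), we find j(t) = 120·t - 12. Using j(t) = 120·t - 12 and substituting t = 2, we find j = 228.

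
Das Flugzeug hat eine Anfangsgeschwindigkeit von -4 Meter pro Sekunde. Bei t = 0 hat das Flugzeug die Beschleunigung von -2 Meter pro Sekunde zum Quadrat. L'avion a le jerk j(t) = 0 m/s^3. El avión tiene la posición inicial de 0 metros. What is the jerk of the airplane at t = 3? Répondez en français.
Nous avons le jerk j(t) = 0. En substituant t = 3: j(3) = 0.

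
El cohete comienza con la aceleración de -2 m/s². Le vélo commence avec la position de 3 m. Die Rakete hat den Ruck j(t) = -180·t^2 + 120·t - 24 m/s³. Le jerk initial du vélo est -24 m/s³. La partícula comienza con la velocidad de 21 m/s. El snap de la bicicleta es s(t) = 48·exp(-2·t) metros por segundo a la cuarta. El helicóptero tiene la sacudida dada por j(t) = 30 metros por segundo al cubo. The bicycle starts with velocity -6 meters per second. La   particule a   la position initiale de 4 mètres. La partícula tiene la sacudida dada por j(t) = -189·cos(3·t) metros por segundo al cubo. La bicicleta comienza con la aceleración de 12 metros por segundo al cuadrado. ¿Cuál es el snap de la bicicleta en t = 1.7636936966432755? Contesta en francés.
Nous avons le snap s(t) = 48·exp(-2·t). En substituant t = 1.7636936966432755: s(1.7636936966432755) = 1.41031575300540.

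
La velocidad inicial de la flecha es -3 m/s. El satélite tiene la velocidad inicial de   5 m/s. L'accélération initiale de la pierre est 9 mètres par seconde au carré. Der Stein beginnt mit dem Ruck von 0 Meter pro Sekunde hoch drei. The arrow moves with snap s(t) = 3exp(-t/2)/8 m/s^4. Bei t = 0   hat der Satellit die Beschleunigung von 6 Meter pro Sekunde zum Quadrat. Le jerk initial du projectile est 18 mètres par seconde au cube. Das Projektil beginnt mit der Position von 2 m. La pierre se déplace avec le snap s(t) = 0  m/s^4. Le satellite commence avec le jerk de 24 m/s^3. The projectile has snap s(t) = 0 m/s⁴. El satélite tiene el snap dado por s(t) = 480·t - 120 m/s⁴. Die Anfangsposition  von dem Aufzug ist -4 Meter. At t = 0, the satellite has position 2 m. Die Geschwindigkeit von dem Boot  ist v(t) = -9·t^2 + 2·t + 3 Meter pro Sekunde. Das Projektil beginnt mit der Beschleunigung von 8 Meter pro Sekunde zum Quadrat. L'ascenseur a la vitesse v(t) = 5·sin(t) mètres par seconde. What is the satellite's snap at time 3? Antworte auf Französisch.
De l'équation du snap s(t) = 480·t - 120, nous substituons t = 3 pour obtenir s = 1320.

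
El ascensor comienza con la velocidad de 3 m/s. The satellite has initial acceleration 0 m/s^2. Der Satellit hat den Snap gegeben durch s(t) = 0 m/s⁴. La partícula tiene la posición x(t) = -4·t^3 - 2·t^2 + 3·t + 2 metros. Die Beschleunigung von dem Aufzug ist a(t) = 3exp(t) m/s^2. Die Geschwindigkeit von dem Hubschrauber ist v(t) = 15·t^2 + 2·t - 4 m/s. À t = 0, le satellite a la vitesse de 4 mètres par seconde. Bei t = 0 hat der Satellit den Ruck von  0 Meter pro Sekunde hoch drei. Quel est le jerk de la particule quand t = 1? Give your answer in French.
Pour résoudre ceci, nous devons prendre 3 dérivées de notre équation de la position x(t) = -4·t^3 - 2·t^2 + 3·t + 2. En dérivant la position, nous obtenons la vitesse: v(t) = -12·t^2 - 4·t + 3. La dérivée de la vitesse donne l'accélération: a(t) = -24·t - 4. En dérivant l'accélération, nous obtenons le jerk: j(t) = -24. De l'équation du jerk j(t) = -24, nous substituons t = 1 pour obtenir j = -24.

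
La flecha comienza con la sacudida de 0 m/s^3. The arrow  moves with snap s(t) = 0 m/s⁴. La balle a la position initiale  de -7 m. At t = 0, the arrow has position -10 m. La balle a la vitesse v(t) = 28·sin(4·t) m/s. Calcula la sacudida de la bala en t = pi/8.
Partiendo de la velocidad v(t) = 28·sin(4·t), tomamos 2 derivadas. Tomando d/dt de v(t), encontramos a(t) = 112·cos(4·t). La derivada de la aceleración da la sacudida: j(t) = -448·sin(4·t). Tenemos la sacudida j(t) = -448·sin(4·t). Sustituyendo t = pi/8: j(pi/8) = -448.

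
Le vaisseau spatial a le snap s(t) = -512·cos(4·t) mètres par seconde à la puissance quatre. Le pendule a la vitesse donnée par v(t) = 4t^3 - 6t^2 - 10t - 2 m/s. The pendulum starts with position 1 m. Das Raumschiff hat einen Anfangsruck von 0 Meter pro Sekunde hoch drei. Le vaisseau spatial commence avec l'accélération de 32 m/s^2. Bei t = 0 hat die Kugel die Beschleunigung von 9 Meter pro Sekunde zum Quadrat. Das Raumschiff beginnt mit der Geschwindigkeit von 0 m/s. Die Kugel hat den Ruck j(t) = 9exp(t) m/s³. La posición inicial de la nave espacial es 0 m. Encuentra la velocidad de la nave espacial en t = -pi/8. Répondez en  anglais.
We must find the integral of our snap equation s(t) = -512·cos(4·t) 3 times. Taking ∫s(t)dt and applying j(0) = 0, we find j(t) = -128·sin(4·t). Finding the integral of j(t) and using a(0) = 32: a(t) = 32·cos(4·t). Finding the antiderivative of a(t) and using v(0) = 0: v(t) = 8·sin(4·t). We have velocity v(t) = 8·sin(4·t). Substituting t = -pi/8: v(-pi/8) = -8.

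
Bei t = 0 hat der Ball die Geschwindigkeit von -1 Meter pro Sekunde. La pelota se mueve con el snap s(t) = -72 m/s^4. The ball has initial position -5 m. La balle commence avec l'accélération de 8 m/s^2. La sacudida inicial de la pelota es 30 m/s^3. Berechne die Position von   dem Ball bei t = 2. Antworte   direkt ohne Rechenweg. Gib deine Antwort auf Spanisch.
En t = 2, x = 1.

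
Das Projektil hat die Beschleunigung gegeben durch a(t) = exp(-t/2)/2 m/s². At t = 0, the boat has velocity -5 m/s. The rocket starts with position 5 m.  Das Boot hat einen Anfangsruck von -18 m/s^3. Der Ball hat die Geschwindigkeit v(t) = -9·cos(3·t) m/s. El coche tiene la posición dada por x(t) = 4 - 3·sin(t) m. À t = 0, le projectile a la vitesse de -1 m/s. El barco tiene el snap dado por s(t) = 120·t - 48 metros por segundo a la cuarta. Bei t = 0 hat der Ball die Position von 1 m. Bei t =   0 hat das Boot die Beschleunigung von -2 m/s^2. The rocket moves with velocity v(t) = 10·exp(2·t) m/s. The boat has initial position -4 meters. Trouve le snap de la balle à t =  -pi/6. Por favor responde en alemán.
Um dies zu lösen, müssen wir 3 Ableitungen unserer Gleichung für die Geschwindigkeit v(t) = -9·cos(3·t) nehmen. Mit d/dt von v(t) finden wir a(t) = 27·sin(3·t). Die Ableitung von der Beschleunigung ergibt den Ruck: j(t) = 81·cos(3·t). Mit d/dt von j(t) finden wir s(t) = -243·sin(3·t). Aus der Gleichung für den Snap s(t) = -243·sin(3·t), setzen wir t = -pi/6 ein und erhalten s = 243.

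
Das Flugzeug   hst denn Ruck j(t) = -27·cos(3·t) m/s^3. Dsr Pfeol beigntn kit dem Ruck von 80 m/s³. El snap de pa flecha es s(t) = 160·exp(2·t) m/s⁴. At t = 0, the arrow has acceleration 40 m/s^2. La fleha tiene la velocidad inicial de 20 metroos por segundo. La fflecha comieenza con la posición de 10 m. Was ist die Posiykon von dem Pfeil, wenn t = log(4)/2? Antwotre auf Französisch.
Nous devons intégrer notre équation du snap s(t) = 160·exp(2·t) 4 fois. En intégrant le snap et en utilisant la condition initiale j(0) = 80, nous obtenons j(t) = 80·exp(2·t). L'intégrale du jerk est l'accélération. En utilisant a(0) = 40, nous obtenons a(t) = 40·exp(2·t). L'intégrale de l'accélération est la vitesse. En utilisant v(0) = 20, nous obtenons v(t) = 20·exp(2·t). En intégrant la vitesse et en utilisant la condition initiale x(0) = 10, nous obtenons x(t) = 10·exp(2·t). Nous avons la position x(t) = 10·exp(2·t). En substituant t = log(4)/2: x(log(4)/2) = 40.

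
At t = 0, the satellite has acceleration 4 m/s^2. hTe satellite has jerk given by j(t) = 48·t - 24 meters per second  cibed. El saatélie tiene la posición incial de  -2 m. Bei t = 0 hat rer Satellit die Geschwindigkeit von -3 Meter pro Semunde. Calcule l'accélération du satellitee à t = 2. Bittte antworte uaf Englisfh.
To find the answer, we compute 1 antiderivative of j(t) = 48·t - 24. Taking ∫j(t)dt and applying a(0) = 4, we find a(t) = 24·t^2 - 24·t + 4. Using a(t) = 24·t^2 - 24·t + 4 and substituting t = 2, we find a = 52.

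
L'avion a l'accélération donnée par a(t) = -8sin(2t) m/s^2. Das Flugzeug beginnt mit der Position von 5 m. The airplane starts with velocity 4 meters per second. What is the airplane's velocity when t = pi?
Starting from acceleration a(t) = -8·sin(2·t), we take 1 integral. The antiderivative of acceleration, with v(0) = 4, gives velocity: v(t) = 4·cos(2·t). From the given velocity equation v(t) = 4·cos(2·t), we substitute t = pi to get v = 4.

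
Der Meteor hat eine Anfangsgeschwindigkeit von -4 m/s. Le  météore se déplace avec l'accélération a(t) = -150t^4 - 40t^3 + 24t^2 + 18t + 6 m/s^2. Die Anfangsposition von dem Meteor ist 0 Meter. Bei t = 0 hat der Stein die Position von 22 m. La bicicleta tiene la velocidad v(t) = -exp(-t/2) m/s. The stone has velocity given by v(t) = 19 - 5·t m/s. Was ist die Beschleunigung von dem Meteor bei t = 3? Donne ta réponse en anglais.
From the given acceleration equation a(t) = -150·t^4 - 40·t^3 + 24·t^2 + 18·t + 6, we substitute t = 3 to get a = -12954.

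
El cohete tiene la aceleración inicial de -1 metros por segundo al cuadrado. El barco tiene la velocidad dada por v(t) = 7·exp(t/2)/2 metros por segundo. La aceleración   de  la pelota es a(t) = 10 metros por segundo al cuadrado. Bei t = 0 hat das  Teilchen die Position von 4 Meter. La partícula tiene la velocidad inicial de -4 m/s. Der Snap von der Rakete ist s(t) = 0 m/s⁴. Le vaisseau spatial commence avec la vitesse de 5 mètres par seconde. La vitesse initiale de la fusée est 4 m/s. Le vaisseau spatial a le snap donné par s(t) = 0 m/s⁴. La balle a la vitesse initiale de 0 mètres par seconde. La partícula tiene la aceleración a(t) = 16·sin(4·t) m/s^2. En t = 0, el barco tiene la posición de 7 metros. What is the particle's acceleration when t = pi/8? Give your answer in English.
From the given acceleration equation a(t) = 16·sin(4·t), we substitute t = pi/8 to get a = 16.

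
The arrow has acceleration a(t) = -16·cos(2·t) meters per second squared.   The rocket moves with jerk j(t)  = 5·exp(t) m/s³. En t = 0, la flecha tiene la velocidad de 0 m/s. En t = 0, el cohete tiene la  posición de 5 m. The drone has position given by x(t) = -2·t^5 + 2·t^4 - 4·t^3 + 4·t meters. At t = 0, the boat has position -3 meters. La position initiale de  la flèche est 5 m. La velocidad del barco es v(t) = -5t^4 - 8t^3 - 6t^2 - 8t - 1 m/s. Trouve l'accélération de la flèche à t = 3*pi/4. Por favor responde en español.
Tenemos la aceleración a(t) = -16·cos(2·t). Sustituyendo t = 3*pi/4: a(3*pi/4) = 0.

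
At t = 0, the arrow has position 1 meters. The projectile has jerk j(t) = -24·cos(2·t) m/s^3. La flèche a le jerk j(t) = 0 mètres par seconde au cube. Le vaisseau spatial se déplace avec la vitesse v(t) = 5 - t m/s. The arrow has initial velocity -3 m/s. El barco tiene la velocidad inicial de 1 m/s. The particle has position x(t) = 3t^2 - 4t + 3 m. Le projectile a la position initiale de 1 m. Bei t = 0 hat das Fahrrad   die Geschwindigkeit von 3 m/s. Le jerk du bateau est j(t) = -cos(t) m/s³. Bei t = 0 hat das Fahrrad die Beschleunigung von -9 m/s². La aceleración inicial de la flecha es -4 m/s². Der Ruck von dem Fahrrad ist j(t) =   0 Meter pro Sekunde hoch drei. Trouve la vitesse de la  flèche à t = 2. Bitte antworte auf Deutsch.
Wir müssen die Stammfunktion unserer Gleichung für den Ruck j(t) = 0 2-mal finden. Durch Integration von dem Ruck und Verwendung der Anfangsbedingung a(0) = -4, erhalten wir a(t) = -4. Durch Integration von der Beschleunigung und Verwendung der Anfangsbedingung v(0) = -3, erhalten wir v(t) = -4·t - 3. Wir haben die Geschwindigkeit v(t) = -4·t - 3. Durch Einsetzen von t = 2: v(2) = -11.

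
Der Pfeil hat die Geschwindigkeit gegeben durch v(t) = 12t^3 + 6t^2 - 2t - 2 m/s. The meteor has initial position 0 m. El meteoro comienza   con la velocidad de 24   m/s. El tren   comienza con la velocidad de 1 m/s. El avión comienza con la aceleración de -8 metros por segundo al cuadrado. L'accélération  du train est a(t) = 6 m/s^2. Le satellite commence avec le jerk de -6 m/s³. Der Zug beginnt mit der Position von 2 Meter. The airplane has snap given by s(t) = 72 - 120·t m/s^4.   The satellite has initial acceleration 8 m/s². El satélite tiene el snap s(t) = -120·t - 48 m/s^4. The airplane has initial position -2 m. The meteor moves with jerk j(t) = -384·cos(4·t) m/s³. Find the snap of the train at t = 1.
To solve this, we need to take 2 derivatives of our acceleration equation a(t) = 6. Taking d/dt of a(t), we find j(t) = 0. Taking d/dt of j(t), we find s(t) = 0. Using s(t) = 0 and substituting t = 1, we find s = 0.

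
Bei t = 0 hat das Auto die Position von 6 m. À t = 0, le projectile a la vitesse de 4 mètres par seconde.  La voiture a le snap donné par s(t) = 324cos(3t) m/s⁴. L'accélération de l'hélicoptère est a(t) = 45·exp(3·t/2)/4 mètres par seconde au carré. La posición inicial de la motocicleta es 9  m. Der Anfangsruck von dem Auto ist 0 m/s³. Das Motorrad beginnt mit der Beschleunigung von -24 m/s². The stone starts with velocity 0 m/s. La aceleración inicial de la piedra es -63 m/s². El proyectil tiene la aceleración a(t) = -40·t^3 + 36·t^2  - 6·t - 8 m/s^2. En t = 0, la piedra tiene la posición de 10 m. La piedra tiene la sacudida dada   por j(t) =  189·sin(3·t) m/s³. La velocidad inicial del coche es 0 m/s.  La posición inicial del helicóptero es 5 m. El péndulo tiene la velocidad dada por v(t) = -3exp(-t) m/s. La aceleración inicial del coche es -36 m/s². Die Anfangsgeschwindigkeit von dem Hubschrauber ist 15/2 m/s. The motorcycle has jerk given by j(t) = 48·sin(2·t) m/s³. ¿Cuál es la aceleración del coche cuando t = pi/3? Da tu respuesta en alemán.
Um dies zu lösen, müssen wir 2 Stammfunktionen unserer Gleichung für den Snap s(t) = 324·cos(3·t) finden. Mit ∫s(t)dt und Anwendung von j(0) = 0, finden wir j(t) = 108·sin(3·t). Durch Integration von dem Ruck und Verwendung der Anfangsbedingung a(0) = -36, erhalten wir a(t) = -36·cos(3·t). Aus der Gleichung für die Beschleunigung a(t) = -36·cos(3·t), setzen wir t = pi/3 ein und erhalten a = 36.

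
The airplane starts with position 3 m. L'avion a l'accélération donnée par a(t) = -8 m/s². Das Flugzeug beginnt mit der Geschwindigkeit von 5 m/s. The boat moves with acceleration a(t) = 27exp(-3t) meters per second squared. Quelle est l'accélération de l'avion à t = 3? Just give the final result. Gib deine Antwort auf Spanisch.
La respuesta es -8.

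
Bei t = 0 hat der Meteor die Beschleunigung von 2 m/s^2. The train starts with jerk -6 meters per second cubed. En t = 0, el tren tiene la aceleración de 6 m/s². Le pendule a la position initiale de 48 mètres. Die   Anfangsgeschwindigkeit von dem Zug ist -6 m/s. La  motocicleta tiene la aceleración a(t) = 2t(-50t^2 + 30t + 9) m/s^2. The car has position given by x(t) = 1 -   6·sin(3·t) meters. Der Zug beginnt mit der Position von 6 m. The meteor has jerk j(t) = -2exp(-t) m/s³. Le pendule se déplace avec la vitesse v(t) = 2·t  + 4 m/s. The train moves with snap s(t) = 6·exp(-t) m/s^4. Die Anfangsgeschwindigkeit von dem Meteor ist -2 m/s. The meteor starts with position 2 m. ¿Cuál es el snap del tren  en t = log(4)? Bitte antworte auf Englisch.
Using s(t) = 6·exp(-t) and substituting t = log(4), we find s = 3/2.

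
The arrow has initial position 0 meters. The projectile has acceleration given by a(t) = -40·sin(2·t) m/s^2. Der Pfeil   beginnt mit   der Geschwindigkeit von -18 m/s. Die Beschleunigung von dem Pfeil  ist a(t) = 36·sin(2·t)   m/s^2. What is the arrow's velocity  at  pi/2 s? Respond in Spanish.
Necesitamos integrar nuestra ecuación de la aceleración a(t) = 36·sin(2·t) 1 vez. Tomando ∫a(t)dt y aplicando v(0) = -18, encontramos v(t) = -18·cos(2·t). De la ecuación de la velocidad v(t) = -18·cos(2·t), sustituimos t = pi/2 para obtener v = 18.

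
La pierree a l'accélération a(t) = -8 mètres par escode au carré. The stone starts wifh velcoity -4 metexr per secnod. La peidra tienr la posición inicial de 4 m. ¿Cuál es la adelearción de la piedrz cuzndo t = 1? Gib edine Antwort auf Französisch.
De l'équation de l'accélération a(t) = -8, nous substituons t = 1 pour obtenir a = -8.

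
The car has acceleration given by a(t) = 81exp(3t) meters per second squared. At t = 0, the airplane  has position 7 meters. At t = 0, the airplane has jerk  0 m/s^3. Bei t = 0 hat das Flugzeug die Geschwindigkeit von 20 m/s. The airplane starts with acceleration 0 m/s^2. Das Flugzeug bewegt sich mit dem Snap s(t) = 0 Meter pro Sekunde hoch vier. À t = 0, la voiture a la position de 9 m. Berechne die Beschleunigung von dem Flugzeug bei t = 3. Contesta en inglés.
We must find the antiderivative of our snap equation s(t) = 0 2 times. Integrating snap and using the initial condition j(0) = 0, we get j(t) = 0. The integral of jerk, with a(0) = 0, gives acceleration: a(t) = 0. Using a(t) = 0 and substituting t = 3, we find a = 0.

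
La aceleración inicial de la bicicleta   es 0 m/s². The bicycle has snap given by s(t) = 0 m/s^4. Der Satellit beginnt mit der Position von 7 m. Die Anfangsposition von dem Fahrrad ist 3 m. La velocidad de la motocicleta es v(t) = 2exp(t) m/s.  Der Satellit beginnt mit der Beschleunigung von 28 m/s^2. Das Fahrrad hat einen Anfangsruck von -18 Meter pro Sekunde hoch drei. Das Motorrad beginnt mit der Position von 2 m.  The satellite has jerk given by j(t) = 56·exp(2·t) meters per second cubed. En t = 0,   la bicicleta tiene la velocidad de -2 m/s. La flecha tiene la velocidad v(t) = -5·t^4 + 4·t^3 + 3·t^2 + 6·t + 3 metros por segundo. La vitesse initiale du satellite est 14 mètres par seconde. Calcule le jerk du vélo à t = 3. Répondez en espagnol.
Necesitamos integrar nuestra ecuación del snap s(t) = 0 1 vez. Integrando el snap y usando la condición inicial j(0) = -18, obtenemos j(t) = -18. Usando j(t) = -18 y sustituyendo t = 3, encontramos j = -18.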